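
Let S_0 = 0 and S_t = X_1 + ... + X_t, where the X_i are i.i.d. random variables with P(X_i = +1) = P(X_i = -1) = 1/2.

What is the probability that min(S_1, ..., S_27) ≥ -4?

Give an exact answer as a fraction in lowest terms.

Let f(t,s) = #length-t paths at position s with S_1..S_t all ≥ -4.
f(t,s) = f(t-1,s-1) + f(t-1,s+1) for s ≥ -4; f(t,s) = 0 for s < -4.
t=0: f(0,0)=1
t=1: f(1,-1)=1 f(1,1)=1
t=2: f(2,-2)=1 f(2,0)=2 f(2,2)=1
t=3: f(3,-3)=1 f(3,-1)=3 f(3,1)=3 f(3,3)=1
t=4: f(4,-4)=1 f(4,-2)=4 f(4,0)=6 f(4,2)=4 f(4,4)=1
t=5: f(5,-3)=5 f(5,-1)=10 f(5,1)=10 f(5,3)=5 f(5,5)=1
t=6: f(6,-4)=5 f(6,-2)=15 f(6,0)=20 f(6,2)=15 f(6,4)=6 f(6,6)=1
t=7: f(7,-3)=20 f(7,-1)=35 f(7,1)=35 f(7,3)=21 f(7,5)=7 f(7,7)=1
t=8: f(8,-4)=20 f(8,-2)=55 f(8,0)=70 f(8,2)=56 f(8,4)=28 f(8,6)=8 f(8,8)=1
t=9: f(9,-3)=75 f(9,-1)=125 f(9,1)=126 f(9,3)=84 f(9,5)=36 f(9,7)=9 f(9,9)=1
t=10: f(10,-4)=75 f(10,-2)=200 f(10,0)=251 f(10,2)=210 f(10,4)=120 f(10,6)=45 f(10,8)=10 f(10,10)=1
t=11: f(11,-3)=275 f(11,-1)=451 f(11,1)=461 f(11,3)=330 f(11,5)=165 f(11,7)=55 f(11,9)=11 f(11,11)=1
t=12: f(12,-4)=275 f(12,-2)=726 f(12,0)=912 f(12,2)=791 f(12,4)=495 f(12,6)=220 f(12,8)=66 f(12,10)=12 f(12,12)=1
t=13: f(13,-3)=1001 f(13,-1)=1638 f(13,1)=1703 f(13,3)=1286 f(13,5)=715 f(13,7)=286 f(13,9)=78 f(13,11)=13 f(13,13)=1
t=14: f(14,-4)=1001 f(14,-2)=2639 f(14,0)=3341 f(14,2)=2989 f(14,4)=2001 f(14,6)=1001 f(14,8)=364 f(14,10)=91 f(14,12)=14 f(14,14)=1
t=15: f(15,-3)=3640 f(15,-1)=5980 f(15,1)=6330 f(15,3)=4990 f(15,5)=3002 f(15,7)=1365 f(15,9)=455 f(15,11)=105 f(15,13)=15 f(15,15)=1
t=16: f(16,-4)=3640 f(16,-2)=9620 f(16,0)=12310 f(16,2)=11320 f(16,4)=7992 f(16,6)=4367 f(16,8)=1820 f(16,10)=560 f(16,12)=120 f(16,14)=16 f(16,16)=1
t=17: f(17,-3)=13260 f(17,-1)=21930 f(17,1)=23630 f(17,3)=19312 f(17,5)=12359 f(17,7)=6187 f(17,9)=2380 f(17,11)=680 f(17,13)=136 f(17,15)=17 f(17,17)=1
t=18: f(18,-4)=13260 f(18,-2)=35190 f(18,0)=45560 f(18,2)=42942 f(18,4)=31671 f(18,6)=18546 f(18,8)=8567 f(18,10)=3060 f(18,12)=816 f(18,14)=153 f(18,16)=18 f(18,18)=1
t=19: f(19,-3)=48450 f(19,-1)=80750 f(19,1)=88502 f(19,3)=74613 f(19,5)=50217 f(19,7)=27113 f(19,9)=11627 f(19,11)=3876 f(19,13)=969 f(19,15)=171 f(19,17)=19 f(19,19)=1
t=20: f(20,-4)=48450 f(20,-2)=129200 f(20,0)=169252 f(20,2)=163115 f(20,4)=124830 f(20,6)=77330 f(20,8)=38740 f(20,10)=15503 f(20,12)=4845 f(20,14)=1140 f(20,16)=190 f(20,18)=20 f(20,20)=1
t=21: f(21,-3)=177650 f(21,-1)=298452 f(21,1)=332367 f(21,3)=287945 f(21,5)=202160 f(21,7)=116070 f(21,9)=54243 f(21,11)=20348 f(21,13)=5985 f(21,15)=1330 f(21,17)=210 f(21,19)=21 f(21,21)=1
t=22: f(22,-4)=177650 f(22,-2)=476102 f(22,0)=630819 f(22,2)=620312 f(22,4)=490105 f(22,6)=318230 f(22,8)=170313 f(22,10)=74591 f(22,12)=26333 f(22,14)=7315 f(22,16)=1540 f(22,18)=231 f(22,20)=22 f(22,22)=1
t=23: f(23,-3)=653752 f(23,-1)=1106921 f(23,1)=1251131 f(23,3)=1110417 f(23,5)=808335 f(23,7)=488543 f(23,9)=244904 f(23,11)=100924 f(23,13)=33648 f(23,15)=8855 f(23,17)=1771 f(23,19)=253 f(23,21)=23 f(23,23)=1
t=24: f(24,-4)=653752 f(24,-2)=1760673 f(24,0)=2358052 f(24,2)=2361548 f(24,4)=1918752 f(24,6)=1296878 f(24,8)=733447 f(24,10)=345828 f(24,12)=134572 f(24,14)=42503 f(24,16)=10626 f(24,18)=2024 f(24,20)=276 f(24,22)=24 f(24,24)=1
t=25: f(25,-3)=2414425 f(25,-1)=4118725 f(25,1)=4719600 f(25,3)=4280300 f(25,5)=3215630 f(25,7)=2030325 f(25,9)=1079275 f(25,11)=480400 f(25,13)=177075 f(25,15)=53129 f(25,17)=12650 f(25,19)=2300 f(25,21)=300 f(25,23)=25 f(25,25)=1
t=26: f(26,-4)=2414425 f(26,-2)=6533150 f(26,0)=8838325 f(26,2)=8999900 f(26,4)=7495930 f(26,6)=5245955 f(26,8)=3109600 f(26,10)=1559675 f(26,12)=657475 f(26,14)=230204 f(26,16)=65779 f(26,18)=14950 f(26,20)=2600 f(26,22)=325 f(26,24)=26 f(26,26)=1
t=27: f(27,-3)=8947575 f(27,-1)=15371475 f(27,1)=17838225 f(27,3)=16495830 f(27,5)=12741885 f(27,7)=8355555 f(27,9)=4669275 f(27,11)=2217150 f(27,13)=887679 f(27,15)=295983 f(27,17)=80729 f(27,19)=17550 f(27,21)=2925 f(27,23)=351 f(27,25)=27 f(27,27)=1
Σ_s f(27,s) = 87922215
P = 87922215/134217728 = 87922215/134217728

Answer: 87922215/134217728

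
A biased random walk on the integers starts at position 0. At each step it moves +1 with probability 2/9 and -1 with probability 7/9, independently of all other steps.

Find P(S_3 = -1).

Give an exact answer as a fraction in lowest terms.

Answer: 98/243

Derivation:
To reach position -1 after 3 steps: need 1 step of +1 and 2 steps of -1.
Number of such sequences: C(3,1) = 3
Each has probability (2/9)^1 · (7/9)^2 = 98/729
P = 3 · 98/729 = 98/243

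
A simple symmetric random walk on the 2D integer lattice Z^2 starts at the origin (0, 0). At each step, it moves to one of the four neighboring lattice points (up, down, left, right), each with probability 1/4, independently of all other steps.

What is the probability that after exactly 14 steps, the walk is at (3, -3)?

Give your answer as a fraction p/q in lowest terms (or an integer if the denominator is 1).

Let h be the number of horizontal steps (so 14-h are vertical). To end at (3,-3) need (h+3)/2 right-steps and ((14-h)-3)/2 up-steps.
Sum over h with 3 ≤ h ≤ 11, h ≡ 1 (mod 2), 14-h ≡ 1 (mod 2):
h=3: C(14,3)·C(3,3)·C(11,4) = 364·1·330 = 120120
h=5: C(14,5)·C(5,4)·C(9,3) = 2002·5·84 = 840840
h=7: C(14,7)·C(7,5)·C(7,2) = 3432·21·21 = 1513512
h=9: C(14,9)·C(9,6)·C(5,1) = 2002·84·5 = 840840
h=11: C(14,11)·C(11,7)·C(3,0) = 364·330·1 = 120120
Total favorable: 3435432
Total paths: 4^14 = 268435456
P = 3435432/268435456 = 429429/33554432

Answer: 429429/33554432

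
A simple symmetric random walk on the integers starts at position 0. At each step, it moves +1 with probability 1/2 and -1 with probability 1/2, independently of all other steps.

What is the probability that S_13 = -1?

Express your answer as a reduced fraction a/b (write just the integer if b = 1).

Answer: 429/2048

Derivation:
To reach position -1 after 13 steps: need 6 steps of +1 and 7 of -1.
Favorable paths: C(13,6) = 1716
Total paths: 2^13 = 8192
P = 1716/8192 = 429/2048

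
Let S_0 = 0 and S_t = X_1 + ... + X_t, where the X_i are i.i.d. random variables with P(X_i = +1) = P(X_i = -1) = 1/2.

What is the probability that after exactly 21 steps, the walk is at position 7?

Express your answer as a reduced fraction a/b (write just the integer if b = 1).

To reach position 7 after 21 steps: need 14 steps of +1 and 7 of -1.
Favorable paths: C(21,14) = 116280
Total paths: 2^21 = 2097152
P = 116280/2097152 = 14535/262144

Answer: 14535/262144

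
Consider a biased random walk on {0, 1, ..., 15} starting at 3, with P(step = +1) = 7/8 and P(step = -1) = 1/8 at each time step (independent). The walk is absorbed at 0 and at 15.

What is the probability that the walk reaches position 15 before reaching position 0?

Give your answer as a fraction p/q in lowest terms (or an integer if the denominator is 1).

Answer: 13841287201/13881758801

Derivation:
Biased walk: p = 7/8, q = 1/8, r = q/p = 1/7
Gambler's ruin: P(hit 15 before 0 | start at 3) = (1 - r^a)/(1 - r^N)
r^3 = 1/343; r^15 = 1/4747561509943
P = (1 - 1/343) / (1 - 1/4747561509943) = 342/343 / 4747561509942/4747561509943 = 13841287201/13881758801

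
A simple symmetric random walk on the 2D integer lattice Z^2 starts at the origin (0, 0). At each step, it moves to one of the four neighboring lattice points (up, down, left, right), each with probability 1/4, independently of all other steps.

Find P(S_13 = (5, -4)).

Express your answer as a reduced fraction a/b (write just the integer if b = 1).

Let h be the number of horizontal steps (so 13-h are vertical). To end at (5,-4) need (h+5)/2 right-steps and ((13-h)-4)/2 up-steps.
Sum over h with 5 ≤ h ≤ 9, h ≡ 1 (mod 2), 13-h ≡ 0 (mod 2):
h=5: C(13,5)·C(5,5)·C(8,2) = 1287·1·28 = 36036
h=7: C(13,7)·C(7,6)·C(6,1) = 1716·7·6 = 72072
h=9: C(13,9)·C(9,7)·C(4,0) = 715·36·1 = 25740
Total favorable: 133848
Total paths: 4^13 = 67108864
P = 133848/67108864 = 16731/8388608

Answer: 16731/8388608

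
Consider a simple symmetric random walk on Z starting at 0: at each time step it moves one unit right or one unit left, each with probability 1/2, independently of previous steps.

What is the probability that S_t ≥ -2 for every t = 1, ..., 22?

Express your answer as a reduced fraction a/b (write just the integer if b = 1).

Let f(t,s) = #length-t paths at position s with S_1..S_t all ≥ -2.
f(t,s) = f(t-1,s-1) + f(t-1,s+1) for s ≥ -2; f(t,s) = 0 for s < -2.
t=0: f(0,0)=1
t=1: f(1,-1)=1 f(1,1)=1
t=2: f(2,-2)=1 f(2,0)=2 f(2,2)=1
t=3: f(3,-1)=3 f(3,1)=3 f(3,3)=1
t=4: f(4,-2)=3 f(4,0)=6 f(4,2)=4 f(4,4)=1
t=5: f(5,-1)=9 f(5,1)=10 f(5,3)=5 f(5,5)=1
t=6: f(6,-2)=9 f(6,0)=19 f(6,2)=15 f(6,4)=6 f(6,6)=1
t=7: f(7,-1)=28 f(7,1)=34 f(7,3)=21 f(7,5)=7 f(7,7)=1
t=8: f(8,-2)=28 f(8,0)=62 f(8,2)=55 f(8,4)=28 f(8,6)=8 f(8,8)=1
t=9: f(9,-1)=90 f(9,1)=117 f(9,3)=83 f(9,5)=36 f(9,7)=9 f(9,9)=1
t=10: f(10,-2)=90 f(10,0)=207 f(10,2)=200 f(10,4)=119 f(10,6)=45 f(10,8)=10 f(10,10)=1
t=11: f(11,-1)=297 f(11,1)=407 f(11,3)=319 f(11,5)=164 f(11,7)=55 f(11,9)=11 f(11,11)=1
t=12: f(12,-2)=297 f(12,0)=704 f(12,2)=726 f(12,4)=483 f(12,6)=219 f(12,8)=66 f(12,10)=12 f(12,12)=1
t=13: f(13,-1)=1001 f(13,1)=1430 f(13,3)=1209 f(13,5)=702 f(13,7)=285 f(13,9)=78 f(13,11)=13 f(13,13)=1
t=14: f(14,-2)=1001 f(14,0)=2431 f(14,2)=2639 f(14,4)=1911 f(14,6)=987 f(14,8)=363 f(14,10)=91 f(14,12)=14 f(14,14)=1
t=15: f(15,-1)=3432 f(15,1)=5070 f(15,3)=4550 f(15,5)=2898 f(15,7)=1350 f(15,9)=454 f(15,11)=105 f(15,13)=15 f(15,15)=1
t=16: f(16,-2)=3432 f(16,0)=8502 f(16,2)=9620 f(16,4)=7448 f(16,6)=4248 f(16,8)=1804 f(16,10)=559 f(16,12)=120 f(16,14)=16 f(16,16)=1
t=17: f(17,-1)=11934 f(17,1)=18122 f(17,3)=17068 f(17,5)=11696 f(17,7)=6052 f(17,9)=2363 f(17,11)=679 f(17,13)=136 f(17,15)=17 f(17,17)=1
t=18: f(18,-2)=11934 f(18,0)=30056 f(18,2)=35190 f(18,4)=28764 f(18,6)=17748 f(18,8)=8415 f(18,10)=3042 f(18,12)=815 f(18,14)=153 f(18,16)=18 f(18,18)=1
t=19: f(19,-1)=41990 f(19,1)=65246 f(19,3)=63954 f(19,5)=46512 f(19,7)=26163 f(19,9)=11457 f(19,11)=3857 f(19,13)=968 f(19,15)=171 f(19,17)=19 f(19,19)=1
t=20: f(20,-2)=41990 f(20,0)=107236 f(20,2)=129200 f(20,4)=110466 f(20,6)=72675 f(20,8)=37620 f(20,10)=15314 f(20,12)=4825 f(20,14)=1139 f(20,16)=190 f(20,18)=20 f(20,20)=1
t=21: f(21,-1)=149226 f(21,1)=236436 f(21,3)=239666 f(21,5)=183141 f(21,7)=110295 f(21,9)=52934 f(21,11)=20139 f(21,13)=5964 f(21,15)=1329 f(21,17)=210 f(21,19)=21 f(21,21)=1
t=22: f(22,-2)=149226 f(22,0)=385662 f(22,2)=476102 f(22,4)=422807 f(22,6)=293436 f(22,8)=163229 f(22,10)=73073 f(22,12)=26103 f(22,14)=7293 f(22,16)=1539 f(22,18)=231 f(22,20)=22 f(22,22)=1
Σ_s f(22,s) = 1998724
P = 1998724/4194304 = 499681/1048576

Answer: 499681/1048576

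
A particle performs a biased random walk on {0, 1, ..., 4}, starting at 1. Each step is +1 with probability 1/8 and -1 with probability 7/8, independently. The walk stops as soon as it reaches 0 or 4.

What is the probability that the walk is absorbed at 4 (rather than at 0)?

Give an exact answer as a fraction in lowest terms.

Biased walk: p = 1/8, q = 7/8, r = q/p = 7
Gambler's ruin: P(hit 4 before 0 | start at 1) = (1 - r^a)/(1 - r^N)
r^1 = 7; r^4 = 2401
P = (1 - 7) / (1 - 2401) = -6 / -2400 = 1/400

Answer: 1/400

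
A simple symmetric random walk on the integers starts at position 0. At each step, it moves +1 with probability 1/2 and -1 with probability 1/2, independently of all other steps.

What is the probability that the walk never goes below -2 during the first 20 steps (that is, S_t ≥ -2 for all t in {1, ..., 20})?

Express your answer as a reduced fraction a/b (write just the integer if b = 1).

Let f(t,s) = #length-t paths at position s with S_1..S_t all ≥ -2.
f(t,s) = f(t-1,s-1) + f(t-1,s+1) for s ≥ -2; f(t,s) = 0 for s < -2.
t=0: f(0,0)=1
t=1: f(1,-1)=1 f(1,1)=1
t=2: f(2,-2)=1 f(2,0)=2 f(2,2)=1
t=3: f(3,-1)=3 f(3,1)=3 f(3,3)=1
t=4: f(4,-2)=3 f(4,0)=6 f(4,2)=4 f(4,4)=1
t=5: f(5,-1)=9 f(5,1)=10 f(5,3)=5 f(5,5)=1
t=6: f(6,-2)=9 f(6,0)=19 f(6,2)=15 f(6,4)=6 f(6,6)=1
t=7: f(7,-1)=28 f(7,1)=34 f(7,3)=21 f(7,5)=7 f(7,7)=1
t=8: f(8,-2)=28 f(8,0)=62 f(8,2)=55 f(8,4)=28 f(8,6)=8 f(8,8)=1
t=9: f(9,-1)=90 f(9,1)=117 f(9,3)=83 f(9,5)=36 f(9,7)=9 f(9,9)=1
t=10: f(10,-2)=90 f(10,0)=207 f(10,2)=200 f(10,4)=119 f(10,6)=45 f(10,8)=10 f(10,10)=1
t=11: f(11,-1)=297 f(11,1)=407 f(11,3)=319 f(11,5)=164 f(11,7)=55 f(11,9)=11 f(11,11)=1
t=12: f(12,-2)=297 f(12,0)=704 f(12,2)=726 f(12,4)=483 f(12,6)=219 f(12,8)=66 f(12,10)=12 f(12,12)=1
t=13: f(13,-1)=1001 f(13,1)=1430 f(13,3)=1209 f(13,5)=702 f(13,7)=285 f(13,9)=78 f(13,11)=13 f(13,13)=1
t=14: f(14,-2)=1001 f(14,0)=2431 f(14,2)=2639 f(14,4)=1911 f(14,6)=987 f(14,8)=363 f(14,10)=91 f(14,12)=14 f(14,14)=1
t=15: f(15,-1)=3432 f(15,1)=5070 f(15,3)=4550 f(15,5)=2898 f(15,7)=1350 f(15,9)=454 f(15,11)=105 f(15,13)=15 f(15,15)=1
t=16: f(16,-2)=3432 f(16,0)=8502 f(16,2)=9620 f(16,4)=7448 f(16,6)=4248 f(16,8)=1804 f(16,10)=559 f(16,12)=120 f(16,14)=16 f(16,16)=1
t=17: f(17,-1)=11934 f(17,1)=18122 f(17,3)=17068 f(17,5)=11696 f(17,7)=6052 f(17,9)=2363 f(17,11)=679 f(17,13)=136 f(17,15)=17 f(17,17)=1
t=18: f(18,-2)=11934 f(18,0)=30056 f(18,2)=35190 f(18,4)=28764 f(18,6)=17748 f(18,8)=8415 f(18,10)=3042 f(18,12)=815 f(18,14)=153 f(18,16)=18 f(18,18)=1
t=19: f(19,-1)=41990 f(19,1)=65246 f(19,3)=63954 f(19,5)=46512 f(19,7)=26163 f(19,9)=11457 f(19,11)=3857 f(19,13)=968 f(19,15)=171 f(19,17)=19 f(19,19)=1
t=20: f(20,-2)=41990 f(20,0)=107236 f(20,2)=129200 f(20,4)=110466 f(20,6)=72675 f(20,8)=37620 f(20,10)=15314 f(20,12)=4825 f(20,14)=1139 f(20,16)=190 f(20,18)=20 f(20,20)=1
Σ_s f(20,s) = 520676
P = 520676/1048576 = 130169/262144

Answer: 130169/262144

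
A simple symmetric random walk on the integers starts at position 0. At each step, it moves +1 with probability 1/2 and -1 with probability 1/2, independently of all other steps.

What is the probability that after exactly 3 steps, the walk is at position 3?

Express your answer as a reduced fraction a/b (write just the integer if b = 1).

Answer: 1/8

Derivation:
To reach position 3 after 3 steps: need 3 steps of +1 and 0 of -1.
Favorable paths: C(3,3) = 1
Total paths: 2^3 = 8
P = 1/8 = 1/8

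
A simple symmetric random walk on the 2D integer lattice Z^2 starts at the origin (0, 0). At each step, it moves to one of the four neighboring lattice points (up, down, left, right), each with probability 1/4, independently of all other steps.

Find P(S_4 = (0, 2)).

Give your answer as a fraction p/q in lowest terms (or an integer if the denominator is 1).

Let h be the number of horizontal steps (so 4-h are vertical). To end at (0,2) need (h+0)/2 right-steps and ((4-h)+2)/2 up-steps.
Sum over h with 0 ≤ h ≤ 2, h ≡ 0 (mod 2), 4-h ≡ 0 (mod 2):
h=0: C(4,0)·C(0,0)·C(4,3) = 1·1·4 = 4
h=2: C(4,2)·C(2,1)·C(2,2) = 6·2·1 = 12
Total favorable: 16
Total paths: 4^4 = 256
P = 16/256 = 1/16

Answer: 1/16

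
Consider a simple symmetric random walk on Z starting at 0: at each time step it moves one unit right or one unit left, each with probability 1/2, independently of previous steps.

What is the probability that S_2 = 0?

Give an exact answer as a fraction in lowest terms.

To return to 0 after 2 steps: need exactly 1 step of +1 and 1 of -1.
Favorable paths: C(2,1) = 2
Total paths: 2^2 = 4
P = 2/4 = 1/2

Answer: 1/2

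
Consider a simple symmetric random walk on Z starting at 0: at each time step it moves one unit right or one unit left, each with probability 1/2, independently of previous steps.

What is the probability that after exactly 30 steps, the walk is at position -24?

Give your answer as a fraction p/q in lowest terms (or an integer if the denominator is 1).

To reach position -24 after 30 steps: need 3 steps of +1 and 27 of -1.
Favorable paths: C(30,3) = 4060
Total paths: 2^30 = 1073741824
P = 4060/1073741824 = 1015/268435456

Answer: 1015/268435456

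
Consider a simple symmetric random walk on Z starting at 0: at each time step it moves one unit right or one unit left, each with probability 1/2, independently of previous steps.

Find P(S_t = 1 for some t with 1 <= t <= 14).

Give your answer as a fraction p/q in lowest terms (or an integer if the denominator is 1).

Answer: 1619/2048

Derivation:
Count via complement. Let g(t,s) = #length-t paths at position s with S_1..S_t all ≠ 1.
g(t,s) = g(t-1,s-1) + g(t-1,s+1) for s ≠ 1; g(t,1) = 0.
t=0: g(0,0)=1
t=1: g(1,-1)=1
t=2: g(2,-2)=1 g(2,0)=1
t=3: g(3,-3)=1 g(3,-1)=2
t=4: g(4,-4)=1 g(4,-2)=3 g(4,0)=2
t=5: g(5,-5)=1 g(5,-3)=4 g(5,-1)=5
t=6: g(6,-6)=1 g(6,-4)=5 g(6,-2)=9 g(6,0)=5
t=7: g(7,-7)=1 g(7,-5)=6 g(7,-3)=14 g(7,-1)=14
t=8: g(8,-8)=1 g(8,-6)=7 g(8,-4)=20 g(8,-2)=28 g(8,0)=14
t=9: g(9,-9)=1 g(9,-7)=8 g(9,-5)=27 g(9,-3)=48 g(9,-1)=42
t=10: g(10,-10)=1 g(10,-8)=9 g(10,-6)=35 g(10,-4)=75 g(10,-2)=90 g(10,0)=42
t=11: g(11,-11)=1 g(11,-9)=10 g(11,-7)=44 g(11,-5)=110 g(11,-3)=165 g(11,-1)=132
t=12: g(12,-12)=1 g(12,-10)=11 g(12,-8)=54 g(12,-6)=154 g(12,-4)=275 g(12,-2)=297 g(12,0)=132
t=13: g(13,-13)=1 g(13,-11)=12 g(13,-9)=65 g(13,-7)=208 g(13,-5)=429 g(13,-3)=572 g(13,-1)=429
t=14: g(14,-14)=1 g(14,-12)=13 g(14,-10)=77 g(14,-8)=273 g(14,-6)=637 g(14,-4)=1001 g(14,-2)=1001 g(14,0)=429
Paths never hitting 1: Σ_s g(14,s) = 3432
Paths hitting 1: 2^14 - 3432 = 12952
P = 12952/16384 = 1619/2048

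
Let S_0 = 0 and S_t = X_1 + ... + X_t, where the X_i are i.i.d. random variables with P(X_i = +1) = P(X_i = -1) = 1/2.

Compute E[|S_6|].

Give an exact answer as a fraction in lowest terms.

S_6 takes values m ≡ 0 (mod 2) with |m| ≤ 6; P(S_6=m) = C(6,(6+m)/2)/2^6.
Total paths: 2^6 = 64
Distribution: P(S=-6)=1/64, P(S=-4)=6/64, P(S=-2)=15/64, P(S=0)=20/64, P(S=2)=15/64, P(S=4)=6/64, P(S=6)=1/64
E[|S_6|] = Σ_m |m|·P(S_6=m) = 120/64 = 15/8

Answer: 15/8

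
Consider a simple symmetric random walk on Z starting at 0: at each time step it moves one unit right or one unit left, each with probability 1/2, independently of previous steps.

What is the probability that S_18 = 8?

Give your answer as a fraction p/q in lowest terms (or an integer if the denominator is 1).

To reach position 8 after 18 steps: need 13 steps of +1 and 5 of -1.
Favorable paths: C(18,13) = 8568
Total paths: 2^18 = 262144
P = 8568/262144 = 1071/32768

Answer: 1071/32768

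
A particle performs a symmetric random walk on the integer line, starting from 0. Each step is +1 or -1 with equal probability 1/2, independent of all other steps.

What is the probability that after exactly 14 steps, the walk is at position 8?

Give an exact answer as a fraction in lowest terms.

To reach position 8 after 14 steps: need 11 steps of +1 and 3 of -1.
Favorable paths: C(14,11) = 364
Total paths: 2^14 = 16384
P = 364/16384 = 91/4096

Answer: 91/4096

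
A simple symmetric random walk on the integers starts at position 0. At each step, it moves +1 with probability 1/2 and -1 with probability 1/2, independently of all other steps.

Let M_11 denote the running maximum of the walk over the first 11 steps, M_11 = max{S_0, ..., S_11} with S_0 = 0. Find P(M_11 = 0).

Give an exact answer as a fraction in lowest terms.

Let M_11 = max(S_0,...,S_11). Use the reflection principle: for j ≥ 1, #{paths with M_11 ≥ j} = #{S_11 ≥ j} + #{S_11 ≥ j+1}.
P(M_11 ≥ 0) = 1 since S_0 = 0, so #{M_11 ≥ 0} = 2048.
#{M_11 ≥ 1} = #{S_11 ≥ 1} + #{S_11 ≥ 2} = 1024 + 562 = 1586.
#{M_11 = 0} = 2048 - 1586 = 462.
P(M_11 = 0) = 462/2048 = 231/1024

Answer: 231/1024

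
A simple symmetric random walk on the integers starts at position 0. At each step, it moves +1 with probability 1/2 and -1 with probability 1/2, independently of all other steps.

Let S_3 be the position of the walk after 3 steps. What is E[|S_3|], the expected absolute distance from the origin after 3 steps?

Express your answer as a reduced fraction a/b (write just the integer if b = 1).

S_3 takes values m ≡ 1 (mod 2) with |m| ≤ 3; P(S_3=m) = C(3,(3+m)/2)/2^3.
Total paths: 2^3 = 8
Distribution: P(S=-3)=1/8, P(S=-1)=3/8, P(S=1)=3/8, P(S=3)=1/8
E[|S_3|] = Σ_m |m|·P(S_3=m) = 12/8 = 3/2

Answer: 3/2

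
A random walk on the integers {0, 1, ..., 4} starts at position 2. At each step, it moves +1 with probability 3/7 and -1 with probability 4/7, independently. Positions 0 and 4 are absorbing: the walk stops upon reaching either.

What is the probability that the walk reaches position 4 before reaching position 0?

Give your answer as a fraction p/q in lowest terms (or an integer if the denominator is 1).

Answer: 9/25

Derivation:
Biased walk: p = 3/7, q = 4/7, r = q/p = 4/3
Gambler's ruin: P(hit 4 before 0 | start at 2) = (1 - r^a)/(1 - r^N)
r^2 = 16/9; r^4 = 256/81
P = (1 - 16/9) / (1 - 256/81) = -7/9 / -175/81 = 9/25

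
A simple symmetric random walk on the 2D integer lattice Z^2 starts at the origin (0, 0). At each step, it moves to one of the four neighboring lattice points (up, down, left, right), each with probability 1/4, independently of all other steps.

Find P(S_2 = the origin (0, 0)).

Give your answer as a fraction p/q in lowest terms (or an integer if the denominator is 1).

Answer: 1/4

Derivation:
Let h be the number of horizontal steps (so 2-h are vertical). To end at (0,0) need (h+0)/2 right-steps and ((2-h)+0)/2 up-steps.
Sum over h with 0 ≤ h ≤ 2, h ≡ 0 (mod 2), 2-h ≡ 0 (mod 2):
h=0: C(2,0)·C(0,0)·C(2,1) = 1·1·2 = 2
h=2: C(2,2)·C(2,1)·C(0,0) = 1·2·1 = 2
Total favorable: 4
Total paths: 4^2 = 16
P = 4/16 = 1/4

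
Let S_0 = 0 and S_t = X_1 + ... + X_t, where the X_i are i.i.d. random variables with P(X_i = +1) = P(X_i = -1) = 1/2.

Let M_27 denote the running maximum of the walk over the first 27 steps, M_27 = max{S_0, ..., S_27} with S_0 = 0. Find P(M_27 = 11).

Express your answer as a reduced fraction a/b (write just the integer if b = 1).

Answer: 2220075/134217728

Derivation:
Let M_27 = max(S_0,...,S_27). Use the reflection principle: for j ≥ 1, #{paths with M_27 ≥ j} = #{S_27 ≥ j} + #{S_27 ≥ j+1}.
By reflection, #{M_27 ≥ 11} = #{S_27 ≥ 11} + #{S_27 ≥ 12} = 3505699 + 1285624 = 4791323.
#{M_27 ≥ 12} = #{S_27 ≥ 12} + #{S_27 ≥ 13} = 1285624 + 1285624 = 2571248.
#{M_27 = 11} = 4791323 - 2571248 = 2220075.
P(M_27 = 11) = 2220075/134217728 = 2220075/134217728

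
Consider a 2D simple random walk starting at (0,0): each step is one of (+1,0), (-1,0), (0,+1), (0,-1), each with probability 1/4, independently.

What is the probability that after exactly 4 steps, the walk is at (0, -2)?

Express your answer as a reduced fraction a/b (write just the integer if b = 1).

Let h be the number of horizontal steps (so 4-h are vertical). To end at (0,-2) need (h+0)/2 right-steps and ((4-h)-2)/2 up-steps.
Sum over h with 0 ≤ h ≤ 2, h ≡ 0 (mod 2), 4-h ≡ 0 (mod 2):
h=0: C(4,0)·C(0,0)·C(4,1) = 1·1·4 = 4
h=2: C(4,2)·C(2,1)·C(2,0) = 6·2·1 = 12
Total favorable: 16
Total paths: 4^4 = 256
P = 16/256 = 1/16

Answer: 1/16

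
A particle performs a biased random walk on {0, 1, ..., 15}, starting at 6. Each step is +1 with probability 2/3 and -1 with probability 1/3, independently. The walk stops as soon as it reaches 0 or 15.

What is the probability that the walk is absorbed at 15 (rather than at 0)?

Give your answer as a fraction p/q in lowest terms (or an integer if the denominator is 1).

Answer: 4608/4681

Derivation:
Biased walk: p = 2/3, q = 1/3, r = q/p = 1/2
Gambler's ruin: P(hit 15 before 0 | start at 6) = (1 - r^a)/(1 - r^N)
r^6 = 1/64; r^15 = 1/32768
P = (1 - 1/64) / (1 - 1/32768) = 63/64 / 32767/32768 = 4608/4681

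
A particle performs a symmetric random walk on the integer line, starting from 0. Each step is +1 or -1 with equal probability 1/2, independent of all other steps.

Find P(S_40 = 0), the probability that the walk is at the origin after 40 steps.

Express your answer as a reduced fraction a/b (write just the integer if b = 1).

To return to 0 after 40 steps: need exactly 20 steps of +1 and 20 of -1.
Favorable paths: C(40,20) = 137846528820
Total paths: 2^40 = 1099511627776
P = 137846528820/1099511627776 = 34461632205/274877906944

Answer: 34461632205/274877906944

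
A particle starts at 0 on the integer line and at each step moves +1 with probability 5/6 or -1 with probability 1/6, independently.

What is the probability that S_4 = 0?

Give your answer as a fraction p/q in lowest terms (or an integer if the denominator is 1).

Answer: 25/216

Derivation:
To be at 0 after 4 steps: need exactly 2 steps of +1 and 2 of -1.
Number of such sequences: C(4,2) = 6
Each has probability (5/6)^2 · (1/6)^2 = 25/1296
P = 6 · 25/1296 = 25/216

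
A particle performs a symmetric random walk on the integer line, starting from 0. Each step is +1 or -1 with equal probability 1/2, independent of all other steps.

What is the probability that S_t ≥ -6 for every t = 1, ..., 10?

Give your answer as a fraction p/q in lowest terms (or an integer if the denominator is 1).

Answer: 501/512

Derivation:
Let f(t,s) = #length-t paths at position s with S_1..S_t all ≥ -6.
f(t,s) = f(t-1,s-1) + f(t-1,s+1) for s ≥ -6; f(t,s) = 0 for s < -6.
t=0: f(0,0)=1
t=1: f(1,-1)=1 f(1,1)=1
t=2: f(2,-2)=1 f(2,0)=2 f(2,2)=1
t=3: f(3,-3)=1 f(3,-1)=3 f(3,1)=3 f(3,3)=1
t=4: f(4,-4)=1 f(4,-2)=4 f(4,0)=6 f(4,2)=4 f(4,4)=1
t=5: f(5,-5)=1 f(5,-3)=5 f(5,-1)=10 f(5,1)=10 f(5,3)=5 f(5,5)=1
t=6: f(6,-6)=1 f(6,-4)=6 f(6,-2)=15 f(6,0)=20 f(6,2)=15 f(6,4)=6 f(6,6)=1
t=7: f(7,-5)=7 f(7,-3)=21 f(7,-1)=35 f(7,1)=35 f(7,3)=21 f(7,5)=7 f(7,7)=1
t=8: f(8,-6)=7 f(8,-4)=28 f(8,-2)=56 f(8,0)=70 f(8,2)=56 f(8,4)=28 f(8,6)=8 f(8,8)=1
t=9: f(9,-5)=35 f(9,-3)=84 f(9,-1)=126 f(9,1)=126 f(9,3)=84 f(9,5)=36 f(9,7)=9 f(9,9)=1
t=10: f(10,-6)=35 f(10,-4)=119 f(10,-2)=210 f(10,0)=252 f(10,2)=210 f(10,4)=120 f(10,6)=45 f(10,8)=10 f(10,10)=1
Σ_s f(10,s) = 1002
P = 1002/1024 = 501/512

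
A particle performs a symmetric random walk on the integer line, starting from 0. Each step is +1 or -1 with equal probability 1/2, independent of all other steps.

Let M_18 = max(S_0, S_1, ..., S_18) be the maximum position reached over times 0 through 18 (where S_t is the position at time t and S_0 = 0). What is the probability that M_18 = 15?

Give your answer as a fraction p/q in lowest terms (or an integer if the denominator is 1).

Answer: 9/131072

Derivation:
Let M_18 = max(S_0,...,S_18). Use the reflection principle: for j ≥ 1, #{paths with M_18 ≥ j} = #{S_18 ≥ j} + #{S_18 ≥ j+1}.
By reflection, #{M_18 ≥ 15} = #{S_18 ≥ 15} + #{S_18 ≥ 16} = 19 + 19 = 38.
#{M_18 ≥ 16} = #{S_18 ≥ 16} + #{S_18 ≥ 17} = 19 + 1 = 20.
#{M_18 = 15} = 38 - 20 = 18.
P(M_18 = 15) = 18/262144 = 9/131072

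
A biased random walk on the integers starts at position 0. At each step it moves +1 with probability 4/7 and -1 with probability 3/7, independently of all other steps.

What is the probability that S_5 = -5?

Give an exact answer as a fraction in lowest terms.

To reach position -5 after 5 steps: need 0 steps of +1 and 5 steps of -1.
Number of such sequences: C(5,0) = 1
Each has probability (4/7)^0 · (3/7)^5 = 243/16807
P = 1 · 243/16807 = 243/16807

Answer: 243/16807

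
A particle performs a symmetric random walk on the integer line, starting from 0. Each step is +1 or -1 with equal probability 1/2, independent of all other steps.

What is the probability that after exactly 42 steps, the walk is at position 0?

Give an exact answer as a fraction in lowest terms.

Answer: 67282234305/549755813888

Derivation:
To return to 0 after 42 steps: need exactly 21 steps of +1 and 21 of -1.
Favorable paths: C(42,21) = 538257874440
Total paths: 2^42 = 4398046511104
P = 538257874440/4398046511104 = 67282234305/549755813888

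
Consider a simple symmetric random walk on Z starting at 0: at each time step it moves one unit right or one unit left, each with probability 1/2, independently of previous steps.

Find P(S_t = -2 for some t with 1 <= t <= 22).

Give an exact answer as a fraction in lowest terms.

Answer: 1421113/2097152

Derivation:
Count via complement. Let g(t,s) = #length-t paths at position s with S_1..S_t all ≠ -2.
g(t,s) = g(t-1,s-1) + g(t-1,s+1) for s ≠ -2; g(t,-2) = 0.
t=0: g(0,0)=1
t=1: g(1,-1)=1 g(1,1)=1
t=2: g(2,0)=2 g(2,2)=1
t=3: g(3,-1)=2 g(3,1)=3 g(3,3)=1
t=4: g(4,0)=5 g(4,2)=4 g(4,4)=1
t=5: g(5,-1)=5 g(5,1)=9 g(5,3)=5 g(5,5)=1
t=6: g(6,0)=14 g(6,2)=14 g(6,4)=6 g(6,6)=1
t=7: g(7,-1)=14 g(7,1)=28 g(7,3)=20 g(7,5)=7 g(7,7)=1
t=8: g(8,0)=42 g(8,2)=48 g(8,4)=27 g(8,6)=8 g(8,8)=1
t=9: g(9,-1)=42 g(9,1)=90 g(9,3)=75 g(9,5)=35 g(9,7)=9 g(9,9)=1
t=10: g(10,0)=132 g(10,2)=165 g(10,4)=110 g(10,6)=44 g(10,8)=10 g(10,10)=1
t=11: g(11,-1)=132 g(11,1)=297 g(11,3)=275 g(11,5)=154 g(11,7)=54 g(11,9)=11 g(11,11)=1
t=12: g(12,0)=429 g(12,2)=572 g(12,4)=429 g(12,6)=208 g(12,8)=65 g(12,10)=12 g(12,12)=1
t=13: g(13,-1)=429 g(13,1)=1001 g(13,3)=1001 g(13,5)=637 g(13,7)=273 g(13,9)=77 g(13,11)=13 g(13,13)=1
t=14: g(14,0)=1430 g(14,2)=2002 g(14,4)=1638 g(14,6)=910 g(14,8)=350 g(14,10)=90 g(14,12)=14 g(14,14)=1
t=15: g(15,-1)=1430 g(15,1)=3432 g(15,3)=3640 g(15,5)=2548 g(15,7)=1260 g(15,9)=440 g(15,11)=104 g(15,13)=15 g(15,15)=1
t=16: g(16,0)=4862 g(16,2)=7072 g(16,4)=6188 g(16,6)=3808 g(16,8)=1700 g(16,10)=544 g(16,12)=119 g(16,14)=16 g(16,16)=1
t=17: g(17,-1)=4862 g(17,1)=11934 g(17,3)=13260 g(17,5)=9996 g(17,7)=5508 g(17,9)=2244 g(17,11)=663 g(17,13)=135 g(17,15)=17 g(17,17)=1
t=18: g(18,0)=16796 g(18,2)=25194 g(18,4)=23256 g(18,6)=15504 g(18,8)=7752 g(18,10)=2907 g(18,12)=798 g(18,14)=152 g(18,16)=18 g(18,18)=1
t=19: g(19,-1)=16796 g(19,1)=41990 g(19,3)=48450 g(19,5)=38760 g(19,7)=23256 g(19,9)=10659 g(19,11)=3705 g(19,13)=950 g(19,15)=170 g(19,17)=19 g(19,19)=1
t=20: g(20,0)=58786 g(20,2)=90440 g(20,4)=87210 g(20,6)=62016 g(20,8)=33915 g(20,10)=14364 g(20,12)=4655 g(20,14)=1120 g(20,16)=189 g(20,18)=20 g(20,20)=1
t=21: g(21,-1)=58786 g(21,1)=149226 g(21,3)=177650 g(21,5)=149226 g(21,7)=95931 g(21,9)=48279 g(21,11)=19019 g(21,13)=5775 g(21,15)=1309 g(21,17)=209 g(21,19)=21 g(21,21)=1
t=22: g(22,0)=208012 g(22,2)=326876 g(22,4)=326876 g(22,6)=245157 g(22,8)=144210 g(22,10)=67298 g(22,12)=24794 g(22,14)=7084 g(22,16)=1518 g(22,18)=230 g(22,20)=22 g(22,22)=1
Paths never hitting -2: Σ_s g(22,s) = 1352078
Paths hitting -2: 2^22 - 1352078 = 2842226
P = 2842226/4194304 = 1421113/2097152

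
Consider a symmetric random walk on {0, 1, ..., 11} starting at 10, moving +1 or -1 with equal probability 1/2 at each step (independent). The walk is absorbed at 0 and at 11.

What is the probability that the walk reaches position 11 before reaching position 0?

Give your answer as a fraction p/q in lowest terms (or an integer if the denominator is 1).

Answer: 10/11

Derivation:
Symmetric walk (p = 1/2): the harmonic-function argument gives P(hit 11 before 0 | start at 10) = a/N.
P = 10/11 = 10/11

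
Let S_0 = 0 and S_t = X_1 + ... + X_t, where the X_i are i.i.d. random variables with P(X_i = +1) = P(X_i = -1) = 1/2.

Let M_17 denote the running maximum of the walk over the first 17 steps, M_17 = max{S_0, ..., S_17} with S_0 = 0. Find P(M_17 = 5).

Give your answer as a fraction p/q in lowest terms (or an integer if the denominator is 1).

Answer: 1547/16384

Derivation:
Let M_17 = max(S_0,...,S_17). Use the reflection principle: for j ≥ 1, #{paths with M_17 ≥ j} = #{S_17 ≥ j} + #{S_17 ≥ j+1}.
By reflection, #{M_17 ≥ 5} = #{S_17 ≥ 5} + #{S_17 ≥ 6} = 21778 + 9402 = 31180.
#{M_17 ≥ 6} = #{S_17 ≥ 6} + #{S_17 ≥ 7} = 9402 + 9402 = 18804.
#{M_17 = 5} = 31180 - 18804 = 12376.
P(M_17 = 5) = 12376/131072 = 1547/16384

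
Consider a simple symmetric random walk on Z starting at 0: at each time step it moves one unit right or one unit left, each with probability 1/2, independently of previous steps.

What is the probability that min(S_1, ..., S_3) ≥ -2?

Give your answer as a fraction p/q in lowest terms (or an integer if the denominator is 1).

Let f(t,s) = #length-t paths at position s with S_1..S_t all ≥ -2.
f(t,s) = f(t-1,s-1) + f(t-1,s+1) for s ≥ -2; f(t,s) = 0 for s < -2.
t=0: f(0,0)=1
t=1: f(1,-1)=1 f(1,1)=1
t=2: f(2,-2)=1 f(2,0)=2 f(2,2)=1
t=3: f(3,-1)=3 f(3,1)=3 f(3,3)=1
Σ_s f(3,s) = 7
P = 7/8 = 7/8

Answer: 7/8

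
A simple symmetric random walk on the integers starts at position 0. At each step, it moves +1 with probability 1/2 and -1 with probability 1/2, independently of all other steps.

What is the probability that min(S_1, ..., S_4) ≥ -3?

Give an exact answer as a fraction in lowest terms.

Answer: 15/16

Derivation:
Let f(t,s) = #length-t paths at position s with S_1..S_t all ≥ -3.
f(t,s) = f(t-1,s-1) + f(t-1,s+1) for s ≥ -3; f(t,s) = 0 for s < -3.
t=0: f(0,0)=1
t=1: f(1,-1)=1 f(1,1)=1
t=2: f(2,-2)=1 f(2,0)=2 f(2,2)=1
t=3: f(3,-3)=1 f(3,-1)=3 f(3,1)=3 f(3,3)=1
t=4: f(4,-2)=4 f(4,0)=6 f(4,2)=4 f(4,4)=1
Σ_s f(4,s) = 15
P = 15/16 = 15/16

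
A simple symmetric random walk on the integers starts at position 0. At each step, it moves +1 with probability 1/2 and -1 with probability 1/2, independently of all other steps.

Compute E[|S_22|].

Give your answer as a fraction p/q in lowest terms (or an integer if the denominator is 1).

Answer: 969969/262144

Derivation:
S_22 takes values m ≡ 0 (mod 2) with |m| ≤ 22; P(S_22=m) = C(22,(22+m)/2)/2^22.
Total paths: 2^22 = 4194304
Distribution: P(S=-22)=1/4194304, P(S=-20)=22/4194304, P(S=-18)=231/4194304, P(S=-16)=1540/4194304, P(S=-14)=7315/4194304, P(S=-12)=26334/4194304, P(S=-10)=74613/4194304, P(S=-8)=170544/4194304, P(S=-6)=319770/4194304, P(S=-4)=497420/4194304, P(S=-2)=646646/4194304, P(S=0)=705432/4194304, P(S=2)=646646/4194304, P(S=4)=497420/4194304, P(S=6)=319770/4194304, P(S=8)=170544/4194304, P(S=10)=74613/4194304, P(S=12)=26334/4194304, P(S=14)=7315/4194304, P(S=16)=1540/4194304, P(S=18)=231/4194304, P(S=20)=22/4194304, P(S=22)=1/4194304
E[|S_22|] = Σ_m |m|·P(S_22=m) = 15519504/4194304 = 969969/262144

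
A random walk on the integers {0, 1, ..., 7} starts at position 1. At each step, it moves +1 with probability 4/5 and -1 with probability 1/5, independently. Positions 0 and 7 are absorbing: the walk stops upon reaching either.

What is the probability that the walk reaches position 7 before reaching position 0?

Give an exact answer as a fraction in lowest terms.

Answer: 4096/5461

Derivation:
Biased walk: p = 4/5, q = 1/5, r = q/p = 1/4
Gambler's ruin: P(hit 7 before 0 | start at 1) = (1 - r^a)/(1 - r^N)
r^1 = 1/4; r^7 = 1/16384
P = (1 - 1/4) / (1 - 1/16384) = 3/4 / 16383/16384 = 4096/5461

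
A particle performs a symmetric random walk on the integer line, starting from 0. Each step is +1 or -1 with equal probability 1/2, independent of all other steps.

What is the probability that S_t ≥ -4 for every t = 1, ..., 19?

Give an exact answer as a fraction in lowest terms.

Let f(t,s) = #length-t paths at position s with S_1..S_t all ≥ -4.
f(t,s) = f(t-1,s-1) + f(t-1,s+1) for s ≥ -4; f(t,s) = 0 for s < -4.
t=0: f(0,0)=1
t=1: f(1,-1)=1 f(1,1)=1
t=2: f(2,-2)=1 f(2,0)=2 f(2,2)=1
t=3: f(3,-3)=1 f(3,-1)=3 f(3,1)=3 f(3,3)=1
t=4: f(4,-4)=1 f(4,-2)=4 f(4,0)=6 f(4,2)=4 f(4,4)=1
t=5: f(5,-3)=5 f(5,-1)=10 f(5,1)=10 f(5,3)=5 f(5,5)=1
t=6: f(6,-4)=5 f(6,-2)=15 f(6,0)=20 f(6,2)=15 f(6,4)=6 f(6,6)=1
t=7: f(7,-3)=20 f(7,-1)=35 f(7,1)=35 f(7,3)=21 f(7,5)=7 f(7,7)=1
t=8: f(8,-4)=20 f(8,-2)=55 f(8,0)=70 f(8,2)=56 f(8,4)=28 f(8,6)=8 f(8,8)=1
t=9: f(9,-3)=75 f(9,-1)=125 f(9,1)=126 f(9,3)=84 f(9,5)=36 f(9,7)=9 f(9,9)=1
t=10: f(10,-4)=75 f(10,-2)=200 f(10,0)=251 f(10,2)=210 f(10,4)=120 f(10,6)=45 f(10,8)=10 f(10,10)=1
t=11: f(11,-3)=275 f(11,-1)=451 f(11,1)=461 f(11,3)=330 f(11,5)=165 f(11,7)=55 f(11,9)=11 f(11,11)=1
t=12: f(12,-4)=275 f(12,-2)=726 f(12,0)=912 f(12,2)=791 f(12,4)=495 f(12,6)=220 f(12,8)=66 f(12,10)=12 f(12,12)=1
t=13: f(13,-3)=1001 f(13,-1)=1638 f(13,1)=1703 f(13,3)=1286 f(13,5)=715 f(13,7)=286 f(13,9)=78 f(13,11)=13 f(13,13)=1
t=14: f(14,-4)=1001 f(14,-2)=2639 f(14,0)=3341 f(14,2)=2989 f(14,4)=2001 f(14,6)=1001 f(14,8)=364 f(14,10)=91 f(14,12)=14 f(14,14)=1
t=15: f(15,-3)=3640 f(15,-1)=5980 f(15,1)=6330 f(15,3)=4990 f(15,5)=3002 f(15,7)=1365 f(15,9)=455 f(15,11)=105 f(15,13)=15 f(15,15)=1
t=16: f(16,-4)=3640 f(16,-2)=9620 f(16,0)=12310 f(16,2)=11320 f(16,4)=7992 f(16,6)=4367 f(16,8)=1820 f(16,10)=560 f(16,12)=120 f(16,14)=16 f(16,16)=1
t=17: f(17,-3)=13260 f(17,-1)=21930 f(17,1)=23630 f(17,3)=19312 f(17,5)=12359 f(17,7)=6187 f(17,9)=2380 f(17,11)=680 f(17,13)=136 f(17,15)=17 f(17,17)=1
t=18: f(18,-4)=13260 f(18,-2)=35190 f(18,0)=45560 f(18,2)=42942 f(18,4)=31671 f(18,6)=18546 f(18,8)=8567 f(18,10)=3060 f(18,12)=816 f(18,14)=153 f(18,16)=18 f(18,18)=1
t=19: f(19,-3)=48450 f(19,-1)=80750 f(19,1)=88502 f(19,3)=74613 f(19,5)=50217 f(19,7)=27113 f(19,9)=11627 f(19,11)=3876 f(19,13)=969 f(19,15)=171 f(19,17)=19 f(19,19)=1
Σ_s f(19,s) = 386308
P = 386308/524288 = 96577/131072

Answer: 96577/131072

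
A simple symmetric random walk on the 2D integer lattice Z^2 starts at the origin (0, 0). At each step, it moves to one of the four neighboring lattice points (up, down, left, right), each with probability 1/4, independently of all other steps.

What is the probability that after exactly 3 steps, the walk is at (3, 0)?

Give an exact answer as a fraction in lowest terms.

Let h be the number of horizontal steps (so 3-h are vertical). To end at (3,0) need (h+3)/2 right-steps and ((3-h)+0)/2 up-steps.
Sum over h with 3 ≤ h ≤ 3, h ≡ 1 (mod 2), 3-h ≡ 0 (mod 2):
h=3: C(3,3)·C(3,3)·C(0,0) = 1·1·1 = 1
Total favorable: 1
Total paths: 4^3 = 64
P = 1/64 = 1/64

Answer: 1/64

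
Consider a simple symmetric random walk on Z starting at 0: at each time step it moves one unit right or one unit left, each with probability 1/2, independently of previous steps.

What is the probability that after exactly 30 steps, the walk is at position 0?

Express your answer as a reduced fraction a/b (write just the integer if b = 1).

To return to 0 after 30 steps: need exactly 15 steps of +1 and 15 of -1.
Favorable paths: C(30,15) = 155117520
Total paths: 2^30 = 1073741824
P = 155117520/1073741824 = 9694845/67108864

Answer: 9694845/67108864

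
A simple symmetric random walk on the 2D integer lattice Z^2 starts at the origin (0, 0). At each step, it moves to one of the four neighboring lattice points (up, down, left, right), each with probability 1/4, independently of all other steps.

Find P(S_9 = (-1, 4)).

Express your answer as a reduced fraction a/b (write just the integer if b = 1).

Answer: 189/16384

Derivation:
Let h be the number of horizontal steps (so 9-h are vertical). To end at (-1,4) need (h-1)/2 right-steps and ((9-h)+4)/2 up-steps.
Sum over h with 1 ≤ h ≤ 5, h ≡ 1 (mod 2), 9-h ≡ 0 (mod 2):
h=1: C(9,1)·C(1,0)·C(8,6) = 9·1·28 = 252
h=3: C(9,3)·C(3,1)·C(6,5) = 84·3·6 = 1512
h=5: C(9,5)·C(5,2)·C(4,4) = 126·10·1 = 1260
Total favorable: 3024
Total paths: 4^9 = 262144
P = 3024/262144 = 189/16384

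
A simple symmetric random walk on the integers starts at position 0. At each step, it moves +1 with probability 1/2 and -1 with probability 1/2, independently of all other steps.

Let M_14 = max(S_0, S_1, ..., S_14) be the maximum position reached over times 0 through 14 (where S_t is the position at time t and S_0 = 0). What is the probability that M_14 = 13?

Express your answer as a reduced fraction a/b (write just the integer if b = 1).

Answer: 1/16384

Derivation:
Let M_14 = max(S_0,...,S_14). Use the reflection principle: for j ≥ 1, #{paths with M_14 ≥ j} = #{S_14 ≥ j} + #{S_14 ≥ j+1}.
By reflection, #{M_14 ≥ 13} = #{S_14 ≥ 13} + #{S_14 ≥ 14} = 1 + 1 = 2.
#{M_14 ≥ 14} = #{S_14 ≥ 14} + #{S_14 ≥ 15} = 1 + 0 = 1.
#{M_14 = 13} = 2 - 1 = 1.
P(M_14 = 13) = 1/16384 = 1/16384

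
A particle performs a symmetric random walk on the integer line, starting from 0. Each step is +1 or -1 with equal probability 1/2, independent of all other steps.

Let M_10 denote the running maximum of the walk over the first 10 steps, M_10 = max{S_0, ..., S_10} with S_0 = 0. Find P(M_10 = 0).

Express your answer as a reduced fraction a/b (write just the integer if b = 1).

Answer: 63/256

Derivation:
Let M_10 = max(S_0,...,S_10). Use the reflection principle: for j ≥ 1, #{paths with M_10 ≥ j} = #{S_10 ≥ j} + #{S_10 ≥ j+1}.
P(M_10 ≥ 0) = 1 since S_0 = 0, so #{M_10 ≥ 0} = 1024.
#{M_10 ≥ 1} = #{S_10 ≥ 1} + #{S_10 ≥ 2} = 386 + 386 = 772.
#{M_10 = 0} = 1024 - 772 = 252.
P(M_10 = 0) = 252/1024 = 63/256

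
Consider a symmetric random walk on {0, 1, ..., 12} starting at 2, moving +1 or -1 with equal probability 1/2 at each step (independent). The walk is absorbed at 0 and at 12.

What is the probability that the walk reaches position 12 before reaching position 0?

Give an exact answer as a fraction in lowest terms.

Symmetric walk (p = 1/2): the harmonic-function argument gives P(hit 12 before 0 | start at 2) = a/N.
P = 2/12 = 1/6

Answer: 1/6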